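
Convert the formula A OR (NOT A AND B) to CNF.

A OR (NOT A AND B)
= (A OR NOT A) AND (A OR B)   [distribute OR over AND]
= A OR B   [simplify]

A OR B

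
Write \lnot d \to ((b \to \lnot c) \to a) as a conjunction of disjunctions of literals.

\lnot d \to ((b \to \lnot c) \to a)
≡ \lnot \lnot d \lor ((b \to \lnot c) \to a)   (eliminate \to)
≡ \lnot \lnot d \lor \lnot (b \to \lnot c) \lor a   (eliminate \to)
≡ \lnot \lnot d \lor \lnot (\lnot b \lor \lnot c) \lor a   (eliminate \to)
≡ d \lor \lnot (\lnot b \lor \lnot c) \lor a   (double negation)
≡ d \lor (\lnot \lnot b \land \lnot \lnot c) \lor a   (De Morgan)
≡ d \lor (b \land \lnot \lnot c) \lor a   (double negation)
≡ d \lor (b \land c) \lor a   (double negation)
≡ (d \lor b \lor a) \land (d \lor c \lor a)   (distribute \lor over \land)

(d \lor b \lor a) \land (d \lor c \lor a)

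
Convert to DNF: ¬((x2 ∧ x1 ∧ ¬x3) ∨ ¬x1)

(¬x2 ∧ x1) ∨ (x3 ∧ x1)

¬((x2 ∧ x1 ∧ ¬x3) ∨ ¬x1)
≡ ¬(x2 ∧ x1 ∧ ¬x3) ∧ ¬¬x1
≡ (¬x2 ∨ ¬x1 ∨ ¬¬x3) ∧ ¬¬x1
≡ (¬x2 ∨ ¬x1 ∨ x3) ∧ ¬¬x1
≡ (¬x2 ∨ ¬x1 ∨ x3) ∧ x1
≡ (¬x2 ∧ x1) ∨ (¬x1 ∧ x1) ∨ (x3 ∧ x1)
≡ (¬x2 ∧ x1) ∨ (x3 ∧ x1)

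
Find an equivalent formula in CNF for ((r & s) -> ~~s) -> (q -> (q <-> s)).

((r & s) -> ~~s) -> (q -> (q <-> s))
≡ ~((r & s) -> ~~s) | (q -> (q <-> s))   [eliminate ->]
≡ ~(~(r & s) | ~~s) | (q -> (q <-> s))   [eliminate ->]
≡ ~(~(r & s) | ~~s) | ~q | (q <-> s)   [eliminate ->]
≡ ~(~(r & s) | ~~s) | ~q | ((q -> s) & (s -> q))   [eliminate <->]
≡ ~(~(r & s) | ~~s) | ~q | ((~q | s) & (s -> q))   [eliminate ->]
≡ ~(~(r & s) | ~~s) | ~q | ((~q | s) & (~s | q))   [eliminate ->]
≡ (~~(r & s) & ~~~s) | ~q | ((~q | s) & (~s | q))   [De Morgan]
≡ (r & s & ~~~s) | ~q | ((~q | s) & (~s | q))   [double negation]
≡ (r & s & ~s) | ~q | ((~q | s) & (~s | q))   [double negation]
≡ (r | ~q | ~q | s) & (r | ~q | ~s | q) & (s | ~q | ~q | s) & (s | ~q | ~s | q) & (~s | ~q | ~q | s) & (~s | ~q | ~s | q)   [distribute | over &]
≡ s | ~q   [simplify]

s | ~q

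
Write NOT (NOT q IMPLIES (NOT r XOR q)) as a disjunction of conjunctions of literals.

NOT q AND r

NOT (NOT q IMPLIES (NOT r XOR q))
≡ NOT (NOT NOT q OR (NOT r XOR q))   [eliminate IMPLIES]
≡ NOT (NOT NOT q OR (NOT r AND NOT q) OR (NOT NOT r AND q))   [expand XOR]
≡ NOT NOT NOT q AND NOT (NOT r AND NOT q) AND NOT (NOT NOT r AND q)   [De Morgan]
≡ NOT q AND NOT (NOT r AND NOT q) AND NOT (NOT NOT r AND q)   [double negation]
≡ NOT q AND (NOT NOT r OR NOT NOT q) AND NOT (NOT NOT r AND q)   [De Morgan]
≡ NOT q AND (r OR NOT NOT q) AND NOT (NOT NOT r AND q)   [double negation]
≡ NOT q AND (r OR q) AND NOT (NOT NOT r AND q)   [double negation]
≡ NOT q AND (r OR q) AND (NOT NOT NOT r OR NOT q)   [De Morgan]
≡ NOT q AND (r OR q) AND (NOT r OR NOT q)   [double negation]
≡ (NOT q AND r AND NOT r) OR (NOT q AND r AND NOT q) OR (NOT q AND q AND NOT r) OR (NOT q AND q AND NOT q)   [distribute AND over OR]
≡ NOT q AND r   [simplify]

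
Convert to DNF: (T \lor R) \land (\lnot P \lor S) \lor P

T \land \lnot P \lor T \land S \lor R \land \lnot P \lor R \land S \lor P

(T \lor R) \land (\lnot P \lor S) \lor P
⇔ T \land \lnot P \lor T \land S \lor R \land \lnot P \lor R \land S \lor P   [distribute \land over \lor]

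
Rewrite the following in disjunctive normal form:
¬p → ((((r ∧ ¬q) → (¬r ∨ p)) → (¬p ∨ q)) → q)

p ∨ q

¬p → ((((r ∧ ¬q) → (¬r ∨ p)) → (¬p ∨ q)) → q)
= ¬¬p ∨ ((((r ∧ ¬q) → (¬r ∨ p)) → (¬p ∨ q)) → q)   (eliminate →)
= ¬¬p ∨ ¬(((r ∧ ¬q) → (¬r ∨ p)) → (¬p ∨ q)) ∨ q   (eliminate →)
= ¬¬p ∨ ¬(¬((r ∧ ¬q) → (¬r ∨ p)) ∨ ¬p ∨ q) ∨ q   (eliminate →)
= ¬¬p ∨ ¬(¬(¬(r ∧ ¬q) ∨ ¬r ∨ p) ∨ ¬p ∨ q) ∨ q   (eliminate →)
= p ∨ ¬(¬(¬(r ∧ ¬q) ∨ ¬r ∨ p) ∨ ¬p ∨ q) ∨ q   (double negation)
= p ∨ (¬¬(¬(r ∧ ¬q) ∨ ¬r ∨ p) ∧ ¬¬p ∧ ¬q) ∨ q   (De Morgan)
= p ∨ ((¬(r ∧ ¬q) ∨ ¬r ∨ p) ∧ ¬¬p ∧ ¬q) ∨ q   (double negation)
= p ∨ ((¬r ∨ ¬¬q ∨ ¬r ∨ p) ∧ ¬¬p ∧ ¬q) ∨ q   (De Morgan)
= p ∨ ((¬r ∨ q ∨ ¬r ∨ p) ∧ ¬¬p ∧ ¬q) ∨ q   (double negation)
= p ∨ ((¬r ∨ q ∨ ¬r ∨ p) ∧ p ∧ ¬q) ∨ q   (double negation)
= p ∨ (¬r ∧ p ∧ ¬q) ∨ (q ∧ p ∧ ¬q) ∨ (¬r ∧ p ∧ ¬q) ∨ (p ∧ p ∧ ¬q) ∨ q   (distribute ∧ over ∨)
= p ∨ q   (simplify)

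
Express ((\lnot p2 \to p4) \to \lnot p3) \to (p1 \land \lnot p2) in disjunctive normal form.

(p2 \land p3) \lor (p4 \land p3) \lor (p1 \land \lnot p2)

((\lnot p2 \to p4) \to \lnot p3) \to (p1 \land \lnot p2)
= \lnot ((\lnot p2 \to p4) \to \lnot p3) \lor (p1 \land \lnot p2)   [eliminate \to]
= \lnot (\lnot (\lnot p2 \to p4) \lor \lnot p3) \lor (p1 \land \lnot p2)   [eliminate \to]
= \lnot (\lnot (\lnot \lnot p2 \lor p4) \lor \lnot p3) \lor (p1 \land \lnot p2)   [eliminate \to]
= (\lnot \lnot (\lnot \lnot p2 \lor p4) \land \lnot \lnot p3) \lor (p1 \land \lnot p2)   [De Morgan]
= ((\lnot \lnot p2 \lor p4) \land \lnot \lnot p3) \lor (p1 \land \lnot p2)   [double negation]
= ((p2 \lor p4) \land \lnot \lnot p3) \lor (p1 \land \lnot p2)   [double negation]
= ((p2 \lor p4) \land p3) \lor (p1 \land \lnot p2)   [double negation]
= (p2 \land p3) \lor (p4 \land p3) \lor (p1 \land \lnot p2)   [distribute \land over \lor]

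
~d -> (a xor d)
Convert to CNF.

d | a

~d -> (a xor d)
⇔ ~~d | (a xor d)
⇔ ~~d | ((a | d) & ~(a & d))
⇔ d | ((a | d) & ~(a & d))
⇔ d | ((a | d) & (~a | ~d))
⇔ (d | a | d) & (d | ~a | ~d)
⇔ d | a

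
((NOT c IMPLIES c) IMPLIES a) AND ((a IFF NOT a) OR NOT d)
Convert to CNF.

(NOT c OR a) AND (NOT a OR NOT d) AND (a OR NOT d)

((NOT c IMPLIES c) IMPLIES a) AND ((a IFF NOT a) OR NOT d)
⇔ (NOT (NOT c IMPLIES c) OR a) AND ((a IFF NOT a) OR NOT d)   [eliminate IMPLIES]
⇔ (NOT (NOT NOT c OR c) OR a) AND ((a IFF NOT a) OR NOT d)   [eliminate IMPLIES]
⇔ (NOT (NOT NOT c OR c) OR a) AND (((a IMPLIES NOT a) AND (NOT a IMPLIES a)) OR NOT d)   [eliminate IFF]
⇔ (NOT (NOT NOT c OR c) OR a) AND (((NOT a OR NOT a) AND (NOT a IMPLIES a)) OR NOT d)   [eliminate IMPLIES]
⇔ (NOT (NOT NOT c OR c) OR a) AND (((NOT a OR NOT a) AND (NOT NOT a OR a)) OR NOT d)   [eliminate IMPLIES]
⇔ ((NOT NOT NOT c AND NOT c) OR a) AND (((NOT a OR NOT a) AND (NOT NOT a OR a)) OR NOT d)   [De Morgan]
⇔ ((NOT c AND NOT c) OR a) AND (((NOT a OR NOT a) AND (NOT NOT a OR a)) OR NOT d)   [double negation]
⇔ ((NOT c AND NOT c) OR a) AND (((NOT a OR NOT a) AND (a OR a)) OR NOT d)   [double negation]
⇔ (NOT c OR a) AND (NOT c OR a) AND (NOT a OR NOT a OR NOT d) AND (a OR a OR NOT d)   [distribute OR over AND]
⇔ (NOT c OR a) AND (NOT a OR NOT d) AND (a OR NOT d)   [simplify]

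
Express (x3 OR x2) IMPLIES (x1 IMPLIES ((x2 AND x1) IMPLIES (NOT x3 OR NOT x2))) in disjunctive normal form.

NOT x1 OR NOT x2 OR NOT x3

(x3 OR x2) IMPLIES (x1 IMPLIES ((x2 AND x1) IMPLIES (NOT x3 OR NOT x2)))
⇔ NOT (x3 OR x2) OR (x1 IMPLIES ((x2 AND x1) IMPLIES (NOT x3 OR NOT x2)))   [eliminate IMPLIES]
⇔ NOT (x3 OR x2) OR NOT x1 OR ((x2 AND x1) IMPLIES (NOT x3 OR NOT x2))   [eliminate IMPLIES]
⇔ NOT (x3 OR x2) OR NOT x1 OR NOT (x2 AND x1) OR NOT x3 OR NOT x2   [eliminate IMPLIES]
⇔ (NOT x3 AND NOT x2) OR NOT x1 OR NOT (x2 AND x1) OR NOT x3 OR NOT x2   [De Morgan]
⇔ (NOT x3 AND NOT x2) OR NOT x1 OR NOT x2 OR NOT x1 OR NOT x3 OR NOT x2   [De Morgan]
⇔ NOT x1 OR NOT x2 OR NOT x3   [simplify]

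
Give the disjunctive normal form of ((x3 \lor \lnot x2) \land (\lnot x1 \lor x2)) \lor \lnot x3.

((x3 \lor \lnot x2) \land (\lnot x1 \lor x2)) \lor \lnot x3
≡ (x3 \land \lnot x1) \lor (x3 \land x2) \lor (\lnot x2 \land \lnot x1) \lor (\lnot x2 \land x2) \lor \lnot x3   (distribute \land over \lor)
≡ (x3 \land \lnot x1) \lor (x3 \land x2) \lor (\lnot x2 \land \lnot x1) \lor \lnot x3   (simplify)

(x3 \land \lnot x1) \lor (x3 \land x2) \lor (\lnot x2 \land \lnot x1) \lor \lnot x3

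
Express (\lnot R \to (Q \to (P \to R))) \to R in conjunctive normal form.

(\lnot R \to (Q \to (P \to R))) \to R
≡ \lnot (\lnot R \to (Q \to (P \to R))) \lor R   [eliminate \to]
≡ \lnot (\lnot \lnot R \lor (Q \to (P \to R))) \lor R   [eliminate \to]
≡ \lnot (\lnot \lnot R \lor \lnot Q \lor (P \to R)) \lor R   [eliminate \to]
≡ \lnot (\lnot \lnot R \lor \lnot Q \lor \lnot P \lor R) \lor R   [eliminate \to]
≡ (\lnot \lnot \lnot R \land \lnot \lnot Q \land \lnot \lnot P \land \lnot R) \lor R   [De Morgan]
≡ (\lnot R \land \lnot \lnot Q \land \lnot \lnot P \land \lnot R) \lor R   [double negation]
≡ (\lnot R \land Q \land \lnot \lnot P \land \lnot R) \lor R   [double negation]
≡ (\lnot R \land Q \land P \land \lnot R) \lor R   [double negation]
≡ (\lnot R \lor R) \land (Q \lor R) \land (P \lor R) \land (\lnot R \lor R)   [distribute \lor over \land]
≡ (Q \lor R) \land (P \lor R)   [simplify]

(Q \lor R) \land (P \lor R)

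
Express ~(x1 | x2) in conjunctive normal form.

~x1 & ~x2

~(x1 | x2)
≡ ~x1 & ~x2   [De Morgan]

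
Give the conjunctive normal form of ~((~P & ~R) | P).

(P | R) & ~P

~((~P & ~R) | P)
≡ ~(~P & ~R) & ~P
≡ (~~P | ~~R) & ~P
≡ (P | ~~R) & ~P
≡ (P | R) & ~P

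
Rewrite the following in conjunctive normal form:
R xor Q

(R | Q) & (~R | ~Q)

R xor Q
= (R | Q) & ~(R & Q)   [expand xor]
= (R | Q) & (~R | ~Q)   [De Morgan]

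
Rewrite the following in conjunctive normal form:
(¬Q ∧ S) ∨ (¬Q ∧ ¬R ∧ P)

¬Q ∧ (S ∨ ¬R) ∧ (S ∨ P)

(¬Q ∧ S) ∨ (¬Q ∧ ¬R ∧ P)
≡ (¬Q ∨ ¬Q) ∧ (¬Q ∨ ¬R) ∧ (¬Q ∨ P) ∧ (S ∨ ¬Q) ∧ (S ∨ ¬R) ∧ (S ∨ P)   (distribute ∨ over ∧)
≡ ¬Q ∧ (S ∨ ¬R) ∧ (S ∨ P)   (simplify)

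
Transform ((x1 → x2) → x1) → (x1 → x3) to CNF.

((x1 → x2) → x1) → (x1 → x3)
≡ ¬((x1 → x2) → x1) ∨ (x1 → x3)   [eliminate →]
≡ ¬(¬(x1 → x2) ∨ x1) ∨ (x1 → x3)   [eliminate →]
≡ ¬(¬(¬x1 ∨ x2) ∨ x1) ∨ (x1 → x3)   [eliminate →]
≡ ¬(¬(¬x1 ∨ x2) ∨ x1) ∨ ¬x1 ∨ x3   [eliminate →]
≡ (¬¬(¬x1 ∨ x2) ∧ ¬x1) ∨ ¬x1 ∨ x3   [De Morgan]
≡ ((¬x1 ∨ x2) ∧ ¬x1) ∨ ¬x1 ∨ x3   [double negation]
≡ (¬x1 ∨ x2 ∨ ¬x1 ∨ x3) ∧ (¬x1 ∨ ¬x1 ∨ x3)   [distribute ∨ over ∧]
≡ ¬x1 ∨ x3   [simplify]

¬x1 ∨ x3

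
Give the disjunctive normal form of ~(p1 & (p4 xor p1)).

~(p1 & (p4 xor p1))
≡ ~(p1 & ((p4 & ~p1) | (~p4 & p1)))   [expand xor]
≡ ~p1 | ~((p4 & ~p1) | (~p4 & p1))   [De Morgan]
≡ ~p1 | (~(p4 & ~p1) & ~(~p4 & p1))   [De Morgan]
≡ ~p1 | ((~p4 | ~~p1) & ~(~p4 & p1))   [De Morgan]
≡ ~p1 | ((~p4 | p1) & ~(~p4 & p1))   [double negation]
≡ ~p1 | ((~p4 | p1) & (~~p4 | ~p1))   [De Morgan]
≡ ~p1 | ((~p4 | p1) & (p4 | ~p1))   [double negation]
≡ ~p1 | (~p4 & p4) | (~p4 & ~p1) | (p1 & p4) | (p1 & ~p1)   [distribute & over |]
≡ ~p1 | (p1 & p4)   [simplify]

~p1 | (p1 & p4)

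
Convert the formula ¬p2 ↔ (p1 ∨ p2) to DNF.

p1 ∧ ¬p2

¬p2 ↔ (p1 ∨ p2)
≡ (¬p2 → (p1 ∨ p2)) ∧ ((p1 ∨ p2) → ¬p2)
≡ (¬¬p2 ∨ p1 ∨ p2) ∧ ((p1 ∨ p2) → ¬p2)
≡ (¬¬p2 ∨ p1 ∨ p2) ∧ (¬(p1 ∨ p2) ∨ ¬p2)
≡ (p2 ∨ p1 ∨ p2) ∧ (¬(p1 ∨ p2) ∨ ¬p2)
≡ (p2 ∨ p1 ∨ p2) ∧ ((¬p1 ∧ ¬p2) ∨ ¬p2)
≡ (p2 ∧ ¬p1 ∧ ¬p2) ∨ (p2 ∧ ¬p2) ∨ (p1 ∧ ¬p1 ∧ ¬p2) ∨ (p1 ∧ ¬p2) ∨ (p2 ∧ ¬p1 ∧ ¬p2) ∨ (p2 ∧ ¬p2)
≡ p1 ∧ ¬p2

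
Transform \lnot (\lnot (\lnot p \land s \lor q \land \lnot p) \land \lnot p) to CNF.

\lnot (\lnot (\lnot p \land s \lor q \land \lnot p) \land \lnot p)
≡ \lnot \lnot (\lnot p \land s \lor q \land \lnot p) \lor \lnot \lnot p   (De Morgan)
≡ \lnot p \land s \lor q \land \lnot p \lor \lnot \lnot p   (double negation)
≡ \lnot p \land s \lor q \land \lnot p \lor p   (double negation)
≡ (\lnot p \lor q \lor p) \land (\lnot p \lor \lnot p \lor p) \land (s \lor q \lor p) \land (s \lor \lnot p \lor p)   (distribute \lor over \land)
≡ s \lor q \lor p   (simplify)

s \lor q \lor p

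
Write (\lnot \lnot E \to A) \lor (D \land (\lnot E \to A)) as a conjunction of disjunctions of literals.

\lnot E \lor A \lor D

(\lnot \lnot E \to A) \lor (D \land (\lnot E \to A))
≡ \lnot \lnot \lnot E \lor A \lor (D \land (\lnot E \to A))   [eliminate \to]
≡ \lnot \lnot \lnot E \lor A \lor (D \land (\lnot \lnot E \lor A))   [eliminate \to]
≡ \lnot E \lor A \lor (D \land (\lnot \lnot E \lor A))   [double negation]
≡ \lnot E \lor A \lor (D \land (E \lor A))   [double negation]
≡ (\lnot E \lor A \lor D) \land (\lnot E \lor A \lor E \lor A)   [distribute \lor over \land]
≡ \lnot E \lor A \lor D   [simplify]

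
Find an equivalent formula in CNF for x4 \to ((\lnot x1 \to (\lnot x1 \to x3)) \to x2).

(\lnot x4 \lor \lnot x1 \lor x2) \land (\lnot x4 \lor \lnot x3 \lor x2)

x4 \to ((\lnot x1 \to (\lnot x1 \to x3)) \to x2)
≡ \lnot x4 \lor ((\lnot x1 \to (\lnot x1 \to x3)) \to x2)   [eliminate \to]
≡ \lnot x4 \lor \lnot (\lnot x1 \to (\lnot x1 \to x3)) \lor x2   [eliminate \to]
≡ \lnot x4 \lor \lnot (\lnot \lnot x1 \lor (\lnot x1 \to x3)) \lor x2   [eliminate \to]
≡ \lnot x4 \lor \lnot (\lnot \lnot x1 \lor \lnot \lnot x1 \lor x3) \lor x2   [eliminate \to]
≡ \lnot x4 \lor (\lnot \lnot \lnot x1 \land \lnot \lnot \lnot x1 \land \lnot x3) \lor x2   [De Morgan]
≡ \lnot x4 \lor (\lnot x1 \land \lnot \lnot \lnot x1 \land \lnot x3) \lor x2   [double negation]
≡ \lnot x4 \lor (\lnot x1 \land \lnot x1 \land \lnot x3) \lor x2   [double negation]
≡ (\lnot x4 \lor \lnot x1 \lor x2) \land (\lnot x4 \lor \lnot x1 \lor x2) \land (\lnot x4 \lor \lnot x3 \lor x2)   [distribute \lor over \land]
≡ (\lnot x4 \lor \lnot x1 \lor x2) \land (\lnot x4 \lor \lnot x3 \lor x2)   [simplify]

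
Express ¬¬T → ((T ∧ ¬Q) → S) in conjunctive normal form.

¬T ∨ Q ∨ S

¬¬T → ((T ∧ ¬Q) → S)
= ¬¬¬T ∨ ((T ∧ ¬Q) → S)
= ¬¬¬T ∨ ¬(T ∧ ¬Q) ∨ S
= ¬T ∨ ¬(T ∧ ¬Q) ∨ S
= ¬T ∨ ¬T ∨ ¬¬Q ∨ S
= ¬T ∨ ¬T ∨ Q ∨ S
= ¬T ∨ Q ∨ S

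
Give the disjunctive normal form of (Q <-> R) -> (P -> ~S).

(Q & ~R) | (R & ~Q) | ~P | ~S

(Q <-> R) -> (P -> ~S)
≡ ~(Q <-> R) | (P -> ~S)   — eliminate ->
≡ ~((Q -> R) & (R -> Q)) | (P -> ~S)   — eliminate <->
≡ ~((~Q | R) & (R -> Q)) | (P -> ~S)   — eliminate ->
≡ ~((~Q | R) & (~R | Q)) | (P -> ~S)   — eliminate ->
≡ ~((~Q | R) & (~R | Q)) | ~P | ~S   — eliminate ->
≡ ~(~Q | R) | ~(~R | Q) | ~P | ~S   — De Morgan
≡ (~~Q & ~R) | ~(~R | Q) | ~P | ~S   — De Morgan
≡ (Q & ~R) | ~(~R | Q) | ~P | ~S   — double negation
≡ (Q & ~R) | (~~R & ~Q) | ~P | ~S   — De Morgan
≡ (Q & ~R) | (R & ~Q) | ~P | ~S   — double negation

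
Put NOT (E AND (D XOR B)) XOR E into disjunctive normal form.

NOT E OR (E AND D AND NOT B) OR (E AND NOT D AND B)

NOT (E AND (D XOR B)) XOR E
⇔ (NOT (E AND (D XOR B)) AND NOT E) OR (NOT NOT (E AND (D XOR B)) AND E)   [expand XOR]
⇔ (NOT (E AND ((D AND NOT B) OR (NOT D AND B))) AND NOT E) OR (NOT NOT (E AND (D XOR B)) AND E)   [expand XOR]
⇔ (NOT (E AND ((D AND NOT B) OR (NOT D AND B))) AND NOT E) OR (NOT NOT (E AND ((D AND NOT B) OR (NOT D AND B))) AND E)   [expand XOR]
⇔ ((NOT E OR NOT ((D AND NOT B) OR (NOT D AND B))) AND NOT E) OR (NOT NOT (E AND ((D AND NOT B) OR (NOT D AND B))) AND E)   [De Morgan]
⇔ ((NOT E OR (NOT (D AND NOT B) AND NOT (NOT D AND B))) AND NOT E) OR (NOT NOT (E AND ((D AND NOT B) OR (NOT D AND B))) AND E)   [De Morgan]
⇔ ((NOT E OR ((NOT D OR NOT NOT B) AND NOT (NOT D AND B))) AND NOT E) OR (NOT NOT (E AND ((D AND NOT B) OR (NOT D AND B))) AND E)   [De Morgan]
⇔ ((NOT E OR ((NOT D OR B) AND NOT (NOT D AND B))) AND NOT E) OR (NOT NOT (E AND ((D AND NOT B) OR (NOT D AND B))) AND E)   [double negation]
⇔ ((NOT E OR ((NOT D OR B) AND (NOT NOT D OR NOT B))) AND NOT E) OR (NOT NOT (E AND ((D AND NOT B) OR (NOT D AND B))) AND E)   [De Morgan]
⇔ ((NOT E OR ((NOT D OR B) AND (D OR NOT B))) AND NOT E) OR (NOT NOT (E AND ((D AND NOT B) OR (NOT D AND B))) AND E)   [double negation]
⇔ ((NOT E OR ((NOT D OR B) AND (D OR NOT B))) AND NOT E) OR (E AND ((D AND NOT B) OR (NOT D AND B)) AND E)   [double negation]
⇔ (NOT E AND NOT E) OR (NOT D AND D AND NOT E) OR (NOT D AND NOT B AND NOT E) OR (B AND D AND NOT E) OR (B AND NOT B AND NOT E) OR (E AND D AND NOT B AND E) OR (E AND NOT D AND B AND E)   [distribute AND over OR]
⇔ NOT E OR (E AND D AND NOT B) OR (E AND NOT D AND B)   [simplify]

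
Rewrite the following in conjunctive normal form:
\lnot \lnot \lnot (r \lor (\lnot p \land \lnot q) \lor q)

\lnot r \land (p \lor q) \land \lnot q

\lnot \lnot \lnot (r \lor (\lnot p \land \lnot q) \lor q)
≡ \lnot (r \lor (\lnot p \land \lnot q) \lor q)   [double negation]
≡ \lnot r \land \lnot (\lnot p \land \lnot q) \land \lnot q   [De Morgan]
≡ \lnot r \land (\lnot \lnot p \lor \lnot \lnot q) \land \lnot q   [De Morgan]
≡ \lnot r \land (p \lor \lnot \lnot q) \land \lnot q   [double negation]
≡ \lnot r \land (p \lor q) \land \lnot q   [double negation]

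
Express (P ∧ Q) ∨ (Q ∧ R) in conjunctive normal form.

(P ∧ Q) ∨ (Q ∧ R)
= (P ∨ Q) ∧ (P ∨ R) ∧ (Q ∨ Q) ∧ (Q ∨ R)   [distribute ∨ over ∧]
= (P ∨ R) ∧ Q   [simplify]

(P ∨ R) ∧ Q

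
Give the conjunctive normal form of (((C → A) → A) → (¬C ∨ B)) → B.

(((C → A) → A) → (¬C ∨ B)) → B
≡ ¬(((C → A) → A) → (¬C ∨ B)) ∨ B   [eliminate →]
≡ ¬(¬((C → A) → A) ∨ ¬C ∨ B) ∨ B   [eliminate →]
≡ ¬(¬(¬(C → A) ∨ A) ∨ ¬C ∨ B) ∨ B   [eliminate →]
≡ ¬(¬(¬(¬C ∨ A) ∨ A) ∨ ¬C ∨ B) ∨ B   [eliminate →]
≡ (¬¬(¬(¬C ∨ A) ∨ A) ∧ ¬¬C ∧ ¬B) ∨ B   [De Morgan]
≡ ((¬(¬C ∨ A) ∨ A) ∧ ¬¬C ∧ ¬B) ∨ B   [double negation]
≡ (((¬¬C ∧ ¬A) ∨ A) ∧ ¬¬C ∧ ¬B) ∨ B   [De Morgan]
≡ (((C ∧ ¬A) ∨ A) ∧ ¬¬C ∧ ¬B) ∨ B   [double negation]
≡ (((C ∧ ¬A) ∨ A) ∧ C ∧ ¬B) ∨ B   [double negation]
≡ (C ∨ A ∨ B) ∧ (¬A ∨ A ∨ B) ∧ (C ∨ B) ∧ (¬B ∨ B)   [distribute ∨ over ∧]
≡ C ∨ B   [simplify]

C ∨ B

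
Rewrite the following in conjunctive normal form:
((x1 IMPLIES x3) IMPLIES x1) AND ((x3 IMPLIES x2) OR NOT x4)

x1 AND (NOT x3 OR x2 OR NOT x4)

((x1 IMPLIES x3) IMPLIES x1) AND ((x3 IMPLIES x2) OR NOT x4)
= (NOT (x1 IMPLIES x3) OR x1) AND ((x3 IMPLIES x2) OR NOT x4)   [eliminate IMPLIES]
= (NOT (NOT x1 OR x3) OR x1) AND ((x3 IMPLIES x2) OR NOT x4)   [eliminate IMPLIES]
= (NOT (NOT x1 OR x3) OR x1) AND (NOT x3 OR x2 OR NOT x4)   [eliminate IMPLIES]
= ((NOT NOT x1 AND NOT x3) OR x1) AND (NOT x3 OR x2 OR NOT x4)   [De Morgan]
= ((x1 AND NOT x3) OR x1) AND (NOT x3 OR x2 OR NOT x4)   [double negation]
= (x1 OR x1) AND (NOT x3 OR x1) AND (NOT x3 OR x2 OR NOT x4)   [distribute OR over AND]
= x1 AND (NOT x3 OR x2 OR NOT x4)   [simplify]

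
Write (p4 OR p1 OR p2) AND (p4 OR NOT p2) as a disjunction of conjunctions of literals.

p4 OR (p1 AND NOT p2)

(p4 OR p1 OR p2) AND (p4 OR NOT p2)
≡ (p4 AND p4) OR (p4 AND NOT p2) OR (p1 AND p4) OR (p1 AND NOT p2) OR (p2 AND p4) OR (p2 AND NOT p2)   [distribute AND over OR]
≡ p4 OR (p1 AND NOT p2)   [simplify]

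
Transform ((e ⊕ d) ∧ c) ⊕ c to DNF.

(¬e ∧ ¬d ∧ c) ∨ (d ∧ e ∧ c)

((e ⊕ d) ∧ c) ⊕ c
= ((e ⊕ d) ∧ c ∧ ¬c) ∨ (¬((e ⊕ d) ∧ c) ∧ c)   — expand ⊕
= (((e ∧ ¬d) ∨ (¬e ∧ d)) ∧ c ∧ ¬c) ∨ (¬((e ⊕ d) ∧ c) ∧ c)   — expand ⊕
= (((e ∧ ¬d) ∨ (¬e ∧ d)) ∧ c ∧ ¬c) ∨ (¬(((e ∧ ¬d) ∨ (¬e ∧ d)) ∧ c) ∧ c)   — expand ⊕
= (((e ∧ ¬d) ∨ (¬e ∧ d)) ∧ c ∧ ¬c) ∨ ((¬((e ∧ ¬d) ∨ (¬e ∧ d)) ∨ ¬c) ∧ c)   — De Morgan
= (((e ∧ ¬d) ∨ (¬e ∧ d)) ∧ c ∧ ¬c) ∨ (((¬(e ∧ ¬d) ∧ ¬(¬e ∧ d)) ∨ ¬c) ∧ c)   — De Morgan
= (((e ∧ ¬d) ∨ (¬e ∧ d)) ∧ c ∧ ¬c) ∨ ((((¬e ∨ ¬¬d) ∧ ¬(¬e ∧ d)) ∨ ¬c) ∧ c)   — De Morgan
= (((e ∧ ¬d) ∨ (¬e ∧ d)) ∧ c ∧ ¬c) ∨ ((((¬e ∨ d) ∧ ¬(¬e ∧ d)) ∨ ¬c) ∧ c)   — double negation
= (((e ∧ ¬d) ∨ (¬e ∧ d)) ∧ c ∧ ¬c) ∨ ((((¬e ∨ d) ∧ (¬¬e ∨ ¬d)) ∨ ¬c) ∧ c)   — De Morgan
= (((e ∧ ¬d) ∨ (¬e ∧ d)) ∧ c ∧ ¬c) ∨ ((((¬e ∨ d) ∧ (e ∨ ¬d)) ∨ ¬c) ∧ c)   — double negation
= (e ∧ ¬d ∧ c ∧ ¬c) ∨ (¬e ∧ d ∧ c ∧ ¬c) ∨ (¬e ∧ e ∧ c) ∨ (¬e ∧ ¬d ∧ c) ∨ (d ∧ e ∧ c) ∨ (d ∧ ¬d ∧ c) ∨ (¬c ∧ c)   — distribute ∧ over ∨
= (¬e ∧ ¬d ∧ c) ∨ (d ∧ e ∧ c)   — simplify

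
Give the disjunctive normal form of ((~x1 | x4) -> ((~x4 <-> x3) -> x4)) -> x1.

((~x1 | x4) -> ((~x4 <-> x3) -> x4)) -> x1
≡ ~((~x1 | x4) -> ((~x4 <-> x3) -> x4)) | x1   (eliminate ->)
≡ ~(~(~x1 | x4) | ((~x4 <-> x3) -> x4)) | x1   (eliminate ->)
≡ ~(~(~x1 | x4) | ~(~x4 <-> x3) | x4) | x1   (eliminate ->)
≡ ~(~(~x1 | x4) | ~((~x4 -> x3) & (x3 -> ~x4)) | x4) | x1   (eliminate <->)
≡ ~(~(~x1 | x4) | ~((~~x4 | x3) & (x3 -> ~x4)) | x4) | x1   (eliminate ->)
≡ ~(~(~x1 | x4) | ~((~~x4 | x3) & (~x3 | ~x4)) | x4) | x1   (eliminate ->)
≡ (~~(~x1 | x4) & ~~((~~x4 | x3) & (~x3 | ~x4)) & ~x4) | x1   (De Morgan)
≡ ((~x1 | x4) & ~~((~~x4 | x3) & (~x3 | ~x4)) & ~x4) | x1   (double negation)
≡ ((~x1 | x4) & (~~x4 | x3) & (~x3 | ~x4) & ~x4) | x1   (double negation)
≡ ((~x1 | x4) & (x4 | x3) & (~x3 | ~x4) & ~x4) | x1   (double negation)
≡ (~x1 & x4 & ~x3 & ~x4) | (~x1 & x4 & ~x4 & ~x4) | (~x1 & x3 & ~x3 & ~x4) | (~x1 & x3 & ~x4 & ~x4) | (x4 & x4 & ~x3 & ~x4) | (x4 & x4 & ~x4 & ~x4) | (x4 & x3 & ~x3 & ~x4) | (x4 & x3 & ~x4 & ~x4) | x1   (distribute & over |)
≡ (~x1 & x3 & ~x4) | x1   (simplify)

(~x1 & x3 & ~x4) | x1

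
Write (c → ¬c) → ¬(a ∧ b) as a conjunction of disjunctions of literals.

c ∨ ¬a ∨ ¬b

(c → ¬c) → ¬(a ∧ b)
≡ ¬(c → ¬c) ∨ ¬(a ∧ b)   [eliminate →]
≡ ¬(¬c ∨ ¬c) ∨ ¬(a ∧ b)   [eliminate →]
≡ (¬¬c ∧ ¬¬c) ∨ ¬(a ∧ b)   [De Morgan]
≡ (c ∧ ¬¬c) ∨ ¬(a ∧ b)   [double negation]
≡ (c ∧ c) ∨ ¬(a ∧ b)   [double negation]
≡ (c ∧ c) ∨ ¬a ∨ ¬b   [De Morgan]
≡ (c ∨ ¬a ∨ ¬b) ∧ (c ∨ ¬a ∨ ¬b)   [distribute ∨ over ∧]
≡ c ∨ ¬a ∨ ¬b   [simplify]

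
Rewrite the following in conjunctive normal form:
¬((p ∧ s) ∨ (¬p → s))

¬p ∧ ¬s

¬((p ∧ s) ∨ (¬p → s))
= ¬((p ∧ s) ∨ ¬¬p ∨ s)   [eliminate →]
= ¬(p ∧ s) ∧ ¬¬¬p ∧ ¬s   [De Morgan]
= (¬p ∨ ¬s) ∧ ¬¬¬p ∧ ¬s   [De Morgan]
= (¬p ∨ ¬s) ∧ ¬p ∧ ¬s   [double negation]
= ¬p ∧ ¬s   [simplify]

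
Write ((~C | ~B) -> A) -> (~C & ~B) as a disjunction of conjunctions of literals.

((~C | ~B) -> A) -> (~C & ~B)
≡ ~((~C | ~B) -> A) | (~C & ~B)   [eliminate ->]
≡ ~(~(~C | ~B) | A) | (~C & ~B)   [eliminate ->]
≡ (~~(~C | ~B) & ~A) | (~C & ~B)   [De Morgan]
≡ ((~C | ~B) & ~A) | (~C & ~B)   [double negation]
≡ (~C & ~A) | (~B & ~A) | (~C & ~B)   [distribute & over |]

(~C & ~A) | (~B & ~A) | (~C & ~B)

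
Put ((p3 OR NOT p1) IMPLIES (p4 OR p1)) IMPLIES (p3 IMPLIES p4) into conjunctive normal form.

NOT p1 OR NOT p3 OR p4

((p3 OR NOT p1) IMPLIES (p4 OR p1)) IMPLIES (p3 IMPLIES p4)
⇔ NOT ((p3 OR NOT p1) IMPLIES (p4 OR p1)) OR (p3 IMPLIES p4)   [eliminate IMPLIES]
⇔ NOT (NOT (p3 OR NOT p1) OR p4 OR p1) OR (p3 IMPLIES p4)   [eliminate IMPLIES]
⇔ NOT (NOT (p3 OR NOT p1) OR p4 OR p1) OR NOT p3 OR p4   [eliminate IMPLIES]
⇔ (NOT NOT (p3 OR NOT p1) AND NOT p4 AND NOT p1) OR NOT p3 OR p4   [De Morgan]
⇔ ((p3 OR NOT p1) AND NOT p4 AND NOT p1) OR NOT p3 OR p4   [double negation]
⇔ (p3 OR NOT p1 OR NOT p3 OR p4) AND (NOT p4 OR NOT p3 OR p4) AND (NOT p1 OR NOT p3 OR p4)   [distribute OR over AND]
⇔ NOT p1 OR NOT p3 OR p4   [simplify]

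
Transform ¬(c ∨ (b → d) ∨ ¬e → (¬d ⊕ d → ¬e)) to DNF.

¬(c ∨ (b → d) ∨ ¬e → (¬d ⊕ d → ¬e))
≡ ¬(¬(c ∨ (b → d) ∨ ¬e) ∨ (¬d ⊕ d → ¬e))   (eliminate →)
≡ ¬(¬(c ∨ ¬b ∨ d ∨ ¬e) ∨ (¬d ⊕ d → ¬e))   (eliminate →)
≡ ¬(¬(c ∨ ¬b ∨ d ∨ ¬e) ∨ ¬(¬d ⊕ d) ∨ ¬e)   (eliminate →)
≡ ¬(¬(c ∨ ¬b ∨ d ∨ ¬e) ∨ ¬(¬d ∧ ¬d ∨ ¬¬d ∧ d) ∨ ¬e)   (expand ⊕)
≡ ¬¬(c ∨ ¬b ∨ d ∨ ¬e) ∧ ¬¬(¬d ∧ ¬d ∨ ¬¬d ∧ d) ∧ ¬¬e   (De Morgan)
≡ (c ∨ ¬b ∨ d ∨ ¬e) ∧ ¬¬(¬d ∧ ¬d ∨ ¬¬d ∧ d) ∧ ¬¬e   (double negation)
≡ (c ∨ ¬b ∨ d ∨ ¬e) ∧ (¬d ∧ ¬d ∨ ¬¬d ∧ d) ∧ ¬¬e   (double negation)
≡ (c ∨ ¬b ∨ d ∨ ¬e) ∧ (¬d ∧ ¬d ∨ d ∧ d) ∧ ¬¬e   (double negation)
≡ (c ∨ ¬b ∨ d ∨ ¬e) ∧ (¬d ∧ ¬d ∨ d ∧ d) ∧ e   (double negation)
≡ c ∧ ¬d ∧ ¬d ∧ e ∨ c ∧ d ∧ d ∧ e ∨ ¬b ∧ ¬d ∧ ¬d ∧ e ∨ ¬b ∧ d ∧ d ∧ e ∨ d ∧ ¬d ∧ ¬d ∧ e ∨ d ∧ d ∧ d ∧ e ∨ ¬e ∧ ¬d ∧ ¬d ∧ e ∨ ¬e ∧ d ∧ d ∧ e   (distribute ∧ over ∨)
≡ c ∧ ¬d ∧ e ∨ ¬b ∧ ¬d ∧ e ∨ d ∧ e   (simplify)

c ∧ ¬d ∧ e ∨ ¬b ∧ ¬d ∧ e ∨ d ∧ e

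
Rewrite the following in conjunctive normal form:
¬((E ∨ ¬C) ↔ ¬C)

(E ∨ ¬C) ∧ C

¬((E ∨ ¬C) ↔ ¬C)
= ¬(((E ∨ ¬C) → ¬C) ∧ (¬C → (E ∨ ¬C)))   — eliminate ↔
= ¬((¬(E ∨ ¬C) ∨ ¬C) ∧ (¬C → (E ∨ ¬C)))   — eliminate →
= ¬((¬(E ∨ ¬C) ∨ ¬C) ∧ (¬¬C ∨ E ∨ ¬C))   — eliminate →
= ¬(¬(E ∨ ¬C) ∨ ¬C) ∨ ¬(¬¬C ∨ E ∨ ¬C)   — De Morgan
= (¬¬(E ∨ ¬C) ∧ ¬¬C) ∨ ¬(¬¬C ∨ E ∨ ¬C)   — De Morgan
= ((E ∨ ¬C) ∧ ¬¬C) ∨ ¬(¬¬C ∨ E ∨ ¬C)   — double negation
= ((E ∨ ¬C) ∧ C) ∨ ¬(¬¬C ∨ E ∨ ¬C)   — double negation
= ((E ∨ ¬C) ∧ C) ∨ (¬¬¬C ∧ ¬E ∧ ¬¬C)   — De Morgan
= ((E ∨ ¬C) ∧ C) ∨ (¬C ∧ ¬E ∧ ¬¬C)   — double negation
= ((E ∨ ¬C) ∧ C) ∨ (¬C ∧ ¬E ∧ C)   — double negation
= (E ∨ ¬C ∨ ¬C) ∧ (E ∨ ¬C ∨ ¬E) ∧ (E ∨ ¬C ∨ C) ∧ (C ∨ ¬C) ∧ (C ∨ ¬E) ∧ (C ∨ C)   — distribute ∨ over ∧
= (E ∨ ¬C) ∧ C   — simplify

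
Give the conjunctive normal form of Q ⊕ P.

(Q ∨ P) ∧ (¬Q ∨ ¬P)

Q ⊕ P
⇔ (Q ∨ P) ∧ ¬(Q ∧ P)
⇔ (Q ∨ P) ∧ (¬Q ∨ ¬P)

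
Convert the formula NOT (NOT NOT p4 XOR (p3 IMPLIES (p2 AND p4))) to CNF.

(NOT p4 OR NOT p3 OR p2) AND (p3 OR p4)

NOT (NOT NOT p4 XOR (p3 IMPLIES (p2 AND p4)))
⇔ NOT ((NOT NOT p4 OR (p3 IMPLIES (p2 AND p4))) AND NOT (NOT NOT p4 AND (p3 IMPLIES (p2 AND p4))))   [expand XOR]
⇔ NOT ((NOT NOT p4 OR NOT p3 OR (p2 AND p4)) AND NOT (NOT NOT p4 AND (p3 IMPLIES (p2 AND p4))))   [eliminate IMPLIES]
⇔ NOT ((NOT NOT p4 OR NOT p3 OR (p2 AND p4)) AND NOT (NOT NOT p4 AND (NOT p3 OR (p2 AND p4))))   [eliminate IMPLIES]
⇔ NOT (NOT NOT p4 OR NOT p3 OR (p2 AND p4)) OR NOT NOT (NOT NOT p4 AND (NOT p3 OR (p2 AND p4)))   [De Morgan]
⇔ (NOT NOT NOT p4 AND NOT NOT p3 AND NOT (p2 AND p4)) OR NOT NOT (NOT NOT p4 AND (NOT p3 OR (p2 AND p4)))   [De Morgan]
⇔ (NOT p4 AND NOT NOT p3 AND NOT (p2 AND p4)) OR NOT NOT (NOT NOT p4 AND (NOT p3 OR (p2 AND p4)))   [double negation]
⇔ (NOT p4 AND p3 AND NOT (p2 AND p4)) OR NOT NOT (NOT NOT p4 AND (NOT p3 OR (p2 AND p4)))   [double negation]
⇔ (NOT p4 AND p3 AND (NOT p2 OR NOT p4)) OR NOT NOT (NOT NOT p4 AND (NOT p3 OR (p2 AND p4)))   [De Morgan]
⇔ (NOT p4 AND p3 AND (NOT p2 OR NOT p4)) OR (NOT NOT p4 AND (NOT p3 OR (p2 AND p4)))   [double negation]
⇔ (NOT p4 AND p3 AND (NOT p2 OR NOT p4)) OR (p4 AND (NOT p3 OR (p2 AND p4)))   [double negation]
⇔ (NOT p4 OR p4) AND (NOT p4 OR NOT p3 OR p2) AND (NOT p4 OR NOT p3 OR p4) AND (p3 OR p4) AND (p3 OR NOT p3 OR p2) AND (p3 OR NOT p3 OR p4) AND (NOT p2 OR NOT p4 OR p4) AND (NOT p2 OR NOT p4 OR NOT p3 OR p2) AND (NOT p2 OR NOT p4 OR NOT p3 OR p4)   [distribute OR over AND]
⇔ (NOT p4 OR NOT p3 OR p2) AND (p3 OR p4)   [simplify]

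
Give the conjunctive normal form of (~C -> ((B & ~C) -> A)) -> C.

(~C -> ((B & ~C) -> A)) -> C
≡ ~(~C -> ((B & ~C) -> A)) | C   (eliminate ->)
≡ ~(~~C | ((B & ~C) -> A)) | C   (eliminate ->)
≡ ~(~~C | ~(B & ~C) | A) | C   (eliminate ->)
≡ (~~~C & ~~(B & ~C) & ~A) | C   (De Morgan)
≡ (~C & ~~(B & ~C) & ~A) | C   (double negation)
≡ (~C & B & ~C & ~A) | C   (double negation)
≡ (~C | C) & (B | C) & (~C | C) & (~A | C)   (distribute | over &)
≡ (B | C) & (~A | C)   (simplify)

(B | C) & (~A | C)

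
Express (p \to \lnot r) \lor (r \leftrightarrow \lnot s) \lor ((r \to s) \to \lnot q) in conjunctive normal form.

\lnot p \lor \lnot r \lor \lnot s \lor \lnot q

(p \to \lnot r) \lor (r \leftrightarrow \lnot s) \lor ((r \to s) \to \lnot q)
≡ \lnot p \lor \lnot r \lor (r \leftrightarrow \lnot s) \lor ((r \to s) \to \lnot q)   (eliminate \to)
≡ \lnot p \lor \lnot r \lor ((r \to \lnot s) \land (\lnot s \to r)) \lor ((r \to s) \to \lnot q)   (eliminate \leftrightarrow)
≡ \lnot p \lor \lnot r \lor ((\lnot r \lor \lnot s) \land (\lnot s \to r)) \lor ((r \to s) \to \lnot q)   (eliminate \to)
≡ \lnot p \lor \lnot r \lor ((\lnot r \lor \lnot s) \land (\lnot \lnot s \lor r)) \lor ((r \to s) \to \lnot q)   (eliminate \to)
≡ \lnot p \lor \lnot r \lor ((\lnot r \lor \lnot s) \land (\lnot \lnot s \lor r)) \lor \lnot (r \to s) \lor \lnot q   (eliminate \to)
≡ \lnot p \lor \lnot r \lor ((\lnot r \lor \lnot s) \land (\lnot \lnot s \lor r)) \lor \lnot (\lnot r \lor s) \lor \lnot q   (eliminate \to)
≡ \lnot p \lor \lnot r \lor ((\lnot r \lor \lnot s) \land (s \lor r)) \lor \lnot (\lnot r \lor s) \lor \lnot q   (double negation)
≡ \lnot p \lor \lnot r \lor ((\lnot r \lor \lnot s) \land (s \lor r)) \lor (\lnot \lnot r \land \lnot s) \lor \lnot q   (De Morgan)
≡ \lnot p \lor \lnot r \lor ((\lnot r \lor \lnot s) \land (s \lor r)) \lor (r \land \lnot s) \lor \lnot q   (double negation)
≡ (\lnot p \lor \lnot r \lor \lnot r \lor \lnot s \lor r \lor \lnot q) \land (\lnot p \lor \lnot r \lor \lnot r \lor \lnot s \lor \lnot s \lor \lnot q) \land (\lnot p \lor \lnot r \lor s \lor r \lor r \lor \lnot q) \land (\lnot p \lor \lnot r \lor s \lor r \lor \lnot s \lor \lnot q)   (distribute \lor over \land)
≡ \lnot p \lor \lnot r \lor \lnot s \lor \lnot q   (simplify)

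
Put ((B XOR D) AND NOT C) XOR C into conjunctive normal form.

((B XOR D) AND NOT C) XOR C
≡ (((B XOR D) AND NOT C) OR C) AND NOT ((B XOR D) AND NOT C AND C)   [expand XOR]
≡ (((B OR D) AND NOT (B AND D) AND NOT C) OR C) AND NOT ((B XOR D) AND NOT C AND C)   [expand XOR]
≡ (((B OR D) AND NOT (B AND D) AND NOT C) OR C) AND NOT ((B OR D) AND NOT (B AND D) AND NOT C AND C)   [expand XOR]
≡ (((B OR D) AND (NOT B OR NOT D) AND NOT C) OR C) AND NOT ((B OR D) AND NOT (B AND D) AND NOT C AND C)   [De Morgan]
≡ (((B OR D) AND (NOT B OR NOT D) AND NOT C) OR C) AND (NOT (B OR D) OR NOT NOT (B AND D) OR NOT NOT C OR NOT C)   [De Morgan]
≡ (((B OR D) AND (NOT B OR NOT D) AND NOT C) OR C) AND ((NOT B AND NOT D) OR NOT NOT (B AND D) OR NOT NOT C OR NOT C)   [De Morgan]
≡ (((B OR D) AND (NOT B OR NOT D) AND NOT C) OR C) AND ((NOT B AND NOT D) OR (B AND D) OR NOT NOT C OR NOT C)   [double negation]
≡ (((B OR D) AND (NOT B OR NOT D) AND NOT C) OR C) AND ((NOT B AND NOT D) OR (B AND D) OR C OR NOT C)   [double negation]
≡ (B OR D OR C) AND (NOT B OR NOT D OR C) AND (NOT C OR C) AND (NOT B OR B OR C OR NOT C) AND (NOT B OR D OR C OR NOT C) AND (NOT D OR B OR C OR NOT C) AND (NOT D OR D OR C OR NOT C)   [distribute OR over AND]
≡ (B OR D OR C) AND (NOT B OR NOT D OR C)   [simplify]

(B OR D OR C) AND (NOT B OR NOT D OR C)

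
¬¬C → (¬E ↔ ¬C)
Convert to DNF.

¬¬C → (¬E ↔ ¬C)
≡ ¬¬¬C ∨ (¬E ↔ ¬C)   [eliminate →]
≡ ¬¬¬C ∨ ((¬E → ¬C) ∧ (¬C → ¬E))   [eliminate ↔]
≡ ¬¬¬C ∨ ((¬¬E ∨ ¬C) ∧ (¬C → ¬E))   [eliminate →]
≡ ¬¬¬C ∨ ((¬¬E ∨ ¬C) ∧ (¬¬C ∨ ¬E))   [eliminate →]
≡ ¬C ∨ ((¬¬E ∨ ¬C) ∧ (¬¬C ∨ ¬E))   [double negation]
≡ ¬C ∨ ((E ∨ ¬C) ∧ (¬¬C ∨ ¬E))   [double negation]
≡ ¬C ∨ ((E ∨ ¬C) ∧ (C ∨ ¬E))   [double negation]
≡ ¬C ∨ (E ∧ C) ∨ (E ∧ ¬E) ∨ (¬C ∧ C) ∨ (¬C ∧ ¬E)   [distribute ∧ over ∨]
≡ ¬C ∨ (E ∧ C)   [simplify]

¬C ∨ (E ∧ C)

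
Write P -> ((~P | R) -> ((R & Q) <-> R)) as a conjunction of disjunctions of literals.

P -> ((~P | R) -> ((R & Q) <-> R))
≡ ~P | ((~P | R) -> ((R & Q) <-> R))   [eliminate ->]
≡ ~P | ~(~P | R) | ((R & Q) <-> R)   [eliminate ->]
≡ ~P | ~(~P | R) | (((R & Q) -> R) & (R -> (R & Q)))   [eliminate <->]
≡ ~P | ~(~P | R) | ((~(R & Q) | R) & (R -> (R & Q)))   [eliminate ->]
≡ ~P | ~(~P | R) | ((~(R & Q) | R) & (~R | (R & Q)))   [eliminate ->]
≡ ~P | (~~P & ~R) | ((~(R & Q) | R) & (~R | (R & Q)))   [De Morgan]
≡ ~P | (P & ~R) | ((~(R & Q) | R) & (~R | (R & Q)))   [double negation]
≡ ~P | (P & ~R) | ((~R | ~Q | R) & (~R | (R & Q)))   [De Morgan]
≡ (~P | P | ~R | ~Q | R) & (~P | P | ~R | R) & (~P | P | ~R | Q) & (~P | ~R | ~R | ~Q | R) & (~P | ~R | ~R | R) & (~P | ~R | ~R | Q)   [distribute | over &]
≡ ~P | ~R | Q   [simplify]

~P | ~R | Q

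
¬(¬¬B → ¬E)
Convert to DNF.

B ∧ E

¬(¬¬B → ¬E)
≡ ¬(¬¬¬B ∨ ¬E)   [eliminate →]
≡ ¬¬¬¬B ∧ ¬¬E   [De Morgan]
≡ ¬¬B ∧ ¬¬E   [double negation]
≡ B ∧ ¬¬E   [double negation]
≡ B ∧ E   [double negation]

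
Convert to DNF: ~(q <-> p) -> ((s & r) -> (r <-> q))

(~q & ~p) | (p & q) | ~s | ~r | (q & r)

~(q <-> p) -> ((s & r) -> (r <-> q))
⇔ ~~(q <-> p) | ((s & r) -> (r <-> q))   (eliminate ->)
⇔ ~~((q -> p) & (p -> q)) | ((s & r) -> (r <-> q))   (eliminate <->)
⇔ ~~((~q | p) & (p -> q)) | ((s & r) -> (r <-> q))   (eliminate ->)
⇔ ~~((~q | p) & (~p | q)) | ((s & r) -> (r <-> q))   (eliminate ->)
⇔ ~~((~q | p) & (~p | q)) | ~(s & r) | (r <-> q)   (eliminate ->)
⇔ ~~((~q | p) & (~p | q)) | ~(s & r) | ((r -> q) & (q -> r))   (eliminate <->)
⇔ ~~((~q | p) & (~p | q)) | ~(s & r) | ((~r | q) & (q -> r))   (eliminate ->)
⇔ ~~((~q | p) & (~p | q)) | ~(s & r) | ((~r | q) & (~q | r))   (eliminate ->)
⇔ ((~q | p) & (~p | q)) | ~(s & r) | ((~r | q) & (~q | r))   (double negation)
⇔ ((~q | p) & (~p | q)) | ~s | ~r | ((~r | q) & (~q | r))   (De Morgan)
⇔ (~q & ~p) | (~q & q) | (p & ~p) | (p & q) | ~s | ~r | (~r & ~q) | (~r & r) | (q & ~q) | (q & r)   (distribute & over |)
⇔ (~q & ~p) | (p & q) | ~s | ~r | (q & r)   (simplify)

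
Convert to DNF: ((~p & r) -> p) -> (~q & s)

((~p & r) -> p) -> (~q & s)
⇔ ~((~p & r) -> p) | (~q & s)   [eliminate ->]
⇔ ~(~(~p & r) | p) | (~q & s)   [eliminate ->]
⇔ (~~(~p & r) & ~p) | (~q & s)   [De Morgan]
⇔ (~p & r & ~p) | (~q & s)   [double negation]
⇔ (~p & r) | (~q & s)   [simplify]

(~p & r) | (~q & s)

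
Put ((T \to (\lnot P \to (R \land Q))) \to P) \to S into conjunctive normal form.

(\lnot T \lor P \lor R \lor S) \land (\lnot T \lor P \lor Q \lor S) \land (\lnot P \lor S)

((T \to (\lnot P \to (R \land Q))) \to P) \to S
= \lnot ((T \to (\lnot P \to (R \land Q))) \to P) \lor S   — eliminate \to
= \lnot (\lnot (T \to (\lnot P \to (R \land Q))) \lor P) \lor S   — eliminate \to
= \lnot (\lnot (\lnot T \lor (\lnot P \to (R \land Q))) \lor P) \lor S   — eliminate \to
= \lnot (\lnot (\lnot T \lor \lnot \lnot P \lor (R \land Q)) \lor P) \lor S   — eliminate \to
= (\lnot \lnot (\lnot T \lor \lnot \lnot P \lor (R \land Q)) \land \lnot P) \lor S   — De Morgan
= ((\lnot T \lor \lnot \lnot P \lor (R \land Q)) \land \lnot P) \lor S   — double negation
= ((\lnot T \lor P \lor (R \land Q)) \land \lnot P) \lor S   — double negation
= (\lnot T \lor P \lor R \lor S) \land (\lnot T \lor P \lor Q \lor S) \land (\lnot P \lor S)   — distribute \lor over \land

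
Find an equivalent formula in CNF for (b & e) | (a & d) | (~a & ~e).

(b | a | ~e) & (b | d | ~a) & (b | d | ~e) & (e | d | ~a)

(b & e) | (a & d) | (~a & ~e)
≡ (b | a | ~a) & (b | a | ~e) & (b | d | ~a) & (b | d | ~e) & (e | a | ~a) & (e | a | ~e) & (e | d | ~a) & (e | d | ~e)   (distribute | over &)
≡ (b | a | ~e) & (b | d | ~a) & (b | d | ~e) & (e | d | ~a)   (simplify)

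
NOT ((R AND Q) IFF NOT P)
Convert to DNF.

NOT ((R AND Q) IFF NOT P)
≡ NOT (((R AND Q) IMPLIES NOT P) AND (NOT P IMPLIES (R AND Q)))   (eliminate IFF)
≡ NOT ((NOT (R AND Q) OR NOT P) AND (NOT P IMPLIES (R AND Q)))   (eliminate IMPLIES)
≡ NOT ((NOT (R AND Q) OR NOT P) AND (NOT NOT P OR (R AND Q)))   (eliminate IMPLIES)
≡ NOT (NOT (R AND Q) OR NOT P) OR NOT (NOT NOT P OR (R AND Q))   (De Morgan)
≡ (NOT NOT (R AND Q) AND NOT NOT P) OR NOT (NOT NOT P OR (R AND Q))   (De Morgan)
≡ (R AND Q AND NOT NOT P) OR NOT (NOT NOT P OR (R AND Q))   (double negation)
≡ (R AND Q AND P) OR NOT (NOT NOT P OR (R AND Q))   (double negation)
≡ (R AND Q AND P) OR (NOT NOT NOT P AND NOT (R AND Q))   (De Morgan)
≡ (R AND Q AND P) OR (NOT P AND NOT (R AND Q))   (double negation)
≡ (R AND Q AND P) OR (NOT P AND (NOT R OR NOT Q))   (De Morgan)
≡ (R AND Q AND P) OR (NOT P AND NOT R) OR (NOT P AND NOT Q)   (distribute AND over OR)

(R AND Q AND P) OR (NOT P AND NOT R) OR (NOT P AND NOT Q)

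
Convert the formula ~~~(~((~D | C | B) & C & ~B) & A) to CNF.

~~~(~((~D | C | B) & C & ~B) & A)
= ~(~((~D | C | B) & C & ~B) & A)   (double negation)
= ~~((~D | C | B) & C & ~B) | ~A   (De Morgan)
= ((~D | C | B) & C & ~B) | ~A   (double negation)
= (~D | C | B | ~A) & (C | ~A) & (~B | ~A)   (distribute | over &)
= (C | ~A) & (~B | ~A)   (simplify)

(C | ~A) & (~B | ~A)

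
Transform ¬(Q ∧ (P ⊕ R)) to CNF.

¬(Q ∧ (P ⊕ R))
≡ ¬(Q ∧ (P ∨ R) ∧ ¬(P ∧ R))   (expand ⊕)
≡ ¬Q ∨ ¬(P ∨ R) ∨ ¬¬(P ∧ R)   (De Morgan)
≡ ¬Q ∨ (¬P ∧ ¬R) ∨ ¬¬(P ∧ R)   (De Morgan)
≡ ¬Q ∨ (¬P ∧ ¬R) ∨ (P ∧ R)   (double negation)
≡ (¬Q ∨ ¬P ∨ P) ∧ (¬Q ∨ ¬P ∨ R) ∧ (¬Q ∨ ¬R ∨ P) ∧ (¬Q ∨ ¬R ∨ R)   (distribute ∨ over ∧)
≡ (¬Q ∨ ¬P ∨ R) ∧ (¬Q ∨ ¬R ∨ P)   (simplify)

(¬Q ∨ ¬P ∨ R) ∧ (¬Q ∨ ¬R ∨ P)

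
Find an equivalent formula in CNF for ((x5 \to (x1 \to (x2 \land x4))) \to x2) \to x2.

((x5 \to (x1 \to (x2 \land x4))) \to x2) \to x2
⇔ \lnot ((x5 \to (x1 \to (x2 \land x4))) \to x2) \lor x2   — eliminate \to
⇔ \lnot (\lnot (x5 \to (x1 \to (x2 \land x4))) \lor x2) \lor x2   — eliminate \to
⇔ \lnot (\lnot (\lnot x5 \lor (x1 \to (x2 \land x4))) \lor x2) \lor x2   — eliminate \to
⇔ \lnot (\lnot (\lnot x5 \lor \lnot x1 \lor (x2 \land x4)) \lor x2) \lor x2   — eliminate \to
⇔ (\lnot \lnot (\lnot x5 \lor \lnot x1 \lor (x2 \land x4)) \land \lnot x2) \lor x2   — De Morgan
⇔ ((\lnot x5 \lor \lnot x1 \lor (x2 \land x4)) \land \lnot x2) \lor x2   — double negation
⇔ (\lnot x5 \lor \lnot x1 \lor x2 \lor x2) \land (\lnot x5 \lor \lnot x1 \lor x4 \lor x2) \land (\lnot x2 \lor x2)   — distribute \lor over \land
⇔ \lnot x5 \lor \lnot x1 \lor x2   — simplify

\lnot x5 \lor \lnot x1 \lor x2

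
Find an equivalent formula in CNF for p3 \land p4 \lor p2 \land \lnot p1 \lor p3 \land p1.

p3 \land p4 \lor p2 \land \lnot p1 \lor p3 \land p1
⇔ (p3 \lor p2 \lor p3) \land (p3 \lor p2 \lor p1) \land (p3 \lor \lnot p1 \lor p3) \land (p3 \lor \lnot p1 \lor p1) \land (p4 \lor p2 \lor p3) \land (p4 \lor p2 \lor p1) \land (p4 \lor \lnot p1 \lor p3) \land (p4 \lor \lnot p1 \lor p1)   [distribute \lor over \land]
⇔ (p3 \lor p2) \land (p3 \lor \lnot p1) \land (p4 \lor p2 \lor p1)   [simplify]

(p3 \lor p2) \land (p3 \lor \lnot p1) \land (p4 \lor p2 \lor p1)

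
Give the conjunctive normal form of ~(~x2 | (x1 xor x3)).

x2 & (~x1 | x3) & (~x3 | x1)

~(~x2 | (x1 xor x3))
⇔ ~(~x2 | ((x1 | x3) & ~(x1 & x3)))   — expand xor
⇔ ~~x2 & ~((x1 | x3) & ~(x1 & x3))   — De Morgan
⇔ x2 & ~((x1 | x3) & ~(x1 & x3))   — double negation
⇔ x2 & (~(x1 | x3) | ~~(x1 & x3))   — De Morgan
⇔ x2 & ((~x1 & ~x3) | ~~(x1 & x3))   — De Morgan
⇔ x2 & ((~x1 & ~x3) | (x1 & x3))   — double negation
⇔ x2 & (~x1 | x1) & (~x1 | x3) & (~x3 | x1) & (~x3 | x3)   — distribute | over &
⇔ x2 & (~x1 | x3) & (~x3 | x1)   — simplify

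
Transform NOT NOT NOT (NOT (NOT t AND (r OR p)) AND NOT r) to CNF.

NOT NOT NOT (NOT (NOT t AND (r OR p)) AND NOT r)
≡ NOT (NOT (NOT t AND (r OR p)) AND NOT r)   [double negation]
≡ NOT NOT (NOT t AND (r OR p)) OR NOT NOT r   [De Morgan]
≡ (NOT t AND (r OR p)) OR NOT NOT r   [double negation]
≡ (NOT t AND (r OR p)) OR r   [double negation]
≡ (NOT t OR r) AND (r OR p OR r)   [distribute OR over AND]
≡ (NOT t OR r) AND (r OR p)   [simplify]

(NOT t OR r) AND (r OR p)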